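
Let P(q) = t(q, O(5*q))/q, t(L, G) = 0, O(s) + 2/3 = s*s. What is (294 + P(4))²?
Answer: 86436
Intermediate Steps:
O(s) = -⅔ + s² (O(s) = -⅔ + s*s = -⅔ + s²)
P(q) = 0 (P(q) = 0/q = 0)
(294 + P(4))² = (294 + 0)² = 294² = 86436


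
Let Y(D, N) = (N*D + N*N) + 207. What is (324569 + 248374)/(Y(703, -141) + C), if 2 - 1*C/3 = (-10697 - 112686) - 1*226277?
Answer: 190981/323317 ≈ 0.59069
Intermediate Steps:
Y(D, N) = 207 + N**2 + D*N (Y(D, N) = (D*N + N**2) + 207 = (N**2 + D*N) + 207 = 207 + N**2 + D*N)
C = 1048986 (C = 6 - 3*((-10697 - 112686) - 1*226277) = 6 - 3*(-123383 - 226277) = 6 - 3*(-349660) = 6 + 1048980 = 1048986)
(324569 + 248374)/(Y(703, -141) + C) = (324569 + 248374)/((207 + (-141)**2 + 703*(-141)) + 1048986) = 572943/((207 + 19881 - 99123) + 1048986) = 572943/(-79035 + 1048986) = 572943/969951 = 572943*(1/969951) = 190981/323317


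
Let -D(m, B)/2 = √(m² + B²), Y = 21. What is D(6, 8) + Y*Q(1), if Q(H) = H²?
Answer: 1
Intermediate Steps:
D(m, B) = -2*√(B² + m²) (D(m, B) = -2*√(m² + B²) = -2*√(B² + m²))
D(6, 8) + Y*Q(1) = -2*√(8² + 6²) + 21*1² = -2*√(64 + 36) + 21*1 = -2*√100 + 21 = -2*10 + 21 = -20 + 21 = 1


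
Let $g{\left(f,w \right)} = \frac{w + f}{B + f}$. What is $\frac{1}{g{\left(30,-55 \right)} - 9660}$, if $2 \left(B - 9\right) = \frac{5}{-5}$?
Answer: $- \frac{77}{743870} \approx -0.00010351$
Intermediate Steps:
$B = \frac{17}{2}$ ($B = 9 + \frac{5 \frac{1}{-5}}{2} = 9 + \frac{5 \left(- \frac{1}{5}\right)}{2} = 9 + \frac{1}{2} \left(-1\right) = 9 - \frac{1}{2} = \frac{17}{2} \approx 8.5$)
$g{\left(f,w \right)} = \frac{f + w}{\frac{17}{2} + f}$ ($g{\left(f,w \right)} = \frac{w + f}{\frac{17}{2} + f} = \frac{f + w}{\frac{17}{2} + f}$)
$\frac{1}{g{\left(30,-55 \right)} - 9660} = \frac{1}{\frac{2 \left(30 - 55\right)}{17 + 2 \cdot 30} - 9660} = \frac{1}{2 \frac{1}{17 + 60} \left(-25\right) - 9660} = \frac{1}{2 \cdot \frac{1}{77} \left(-25\right) - 9660} = \frac{1}{- \frac{50}{77} - 9660} = \frac{1}{- \frac{743870}{77}} = - \frac{77}{743870}$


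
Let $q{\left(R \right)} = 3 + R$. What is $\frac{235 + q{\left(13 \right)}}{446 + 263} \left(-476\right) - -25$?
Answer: $- \frac{101751}{709} \approx -143.51$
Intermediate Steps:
$\frac{235 + q{\left(13 \right)}}{446 + 263} \left(-476\right) - -25 = \frac{235 + \left(3 + 13\right)}{446 + 263} \left(-476\right) - -25 = \frac{235 + 16}{709} \left(-476\right) + 25 = 251 \cdot \frac{1}{709} \left(-476\right) + 25 = \frac{251}{709} \left(-476\right) + 25 = - \frac{119476}{709} + 25 = - \frac{101751}{709}$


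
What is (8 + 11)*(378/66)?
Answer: 1197/11 ≈ 108.82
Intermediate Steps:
(8 + 11)*(378/66) = 19*(378*(1/66)) = 19*(63/11) = 1197/11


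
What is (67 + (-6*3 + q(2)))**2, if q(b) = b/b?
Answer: 2500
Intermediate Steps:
q(b) = 1
(67 + (-6*3 + q(2)))**2 = (67 + (-6*3 + 1))**2 = (67 + (-18 + 1))**2 = (67 - 17)**2 = 50**2 = 2500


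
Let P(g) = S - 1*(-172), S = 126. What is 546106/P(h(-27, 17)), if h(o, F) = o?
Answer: 273053/149 ≈ 1832.6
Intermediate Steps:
P(g) = 298 (P(g) = 126 - 1*(-172) = 126 + 172 = 298)
546106/P(h(-27, 17)) = 546106/298 = 546106*(1/298) = 273053/149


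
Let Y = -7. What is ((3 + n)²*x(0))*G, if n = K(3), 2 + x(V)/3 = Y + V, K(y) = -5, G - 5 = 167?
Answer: -18576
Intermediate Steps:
G = 172 (G = 5 + 167 = 172)
x(V) = -27 + 3*V (x(V) = -6 + 3*(-7 + V) = -6 + (-21 + 3*V) = -27 + 3*V)
n = -5
((3 + n)²*x(0))*G = ((3 - 5)²*(-27 + 3*0))*172 = ((-2)²*(-27 + 0))*172 = (4*(-27))*172 = -108*172 = -18576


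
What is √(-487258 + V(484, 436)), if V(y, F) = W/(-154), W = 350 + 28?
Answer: 7*I*√1203235/11 ≈ 698.04*I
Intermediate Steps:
W = 378
V(y, F) = -27/11 (V(y, F) = 378/(-154) = 378*(-1/154) = -27/11)
√(-487258 + V(484, 436)) = √(-487258 - 27/11) = √(-5359865/11) = 7*I*√1203235/11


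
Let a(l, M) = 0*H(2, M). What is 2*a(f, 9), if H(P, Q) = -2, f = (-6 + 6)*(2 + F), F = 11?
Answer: 0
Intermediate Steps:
f = 0 (f = (-6 + 6)*(2 + 11) = 0*13 = 0)
a(l, M) = 0 (a(l, M) = 0*(-2) = 0)
2*a(f, 9) = 2*0 = 0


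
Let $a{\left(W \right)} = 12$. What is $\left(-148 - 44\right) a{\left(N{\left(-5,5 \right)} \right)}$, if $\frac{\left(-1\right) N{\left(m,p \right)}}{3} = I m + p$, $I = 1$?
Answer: $-2304$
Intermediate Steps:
$N{\left(m,p \right)} = - 3 m - 3 p$ ($N{\left(m,p \right)} = - 3 \left(1 m + p\right) = - 3 \left(m + p\right) = - 3 m - 3 p$)
$\left(-148 - 44\right) a{\left(N{\left(-5,5 \right)} \right)} = \left(-148 - 44\right) 12 = \left(-192\right) 12 = -2304$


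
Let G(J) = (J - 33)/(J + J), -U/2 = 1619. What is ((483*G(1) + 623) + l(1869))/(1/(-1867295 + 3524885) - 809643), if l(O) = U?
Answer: 17144453370/1342056140369 ≈ 0.012775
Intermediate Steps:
U = -3238 (U = -2*1619 = -3238)
l(O) = -3238
G(J) = (-33 + J)/(2*J) (G(J) = (-33 + J)/((2*J)) = (-33 + J)*(1/(2*J)) = (-33 + J)/(2*J))
((483*G(1) + 623) + l(1869))/(1/(-1867295 + 3524885) - 809643) = ((483*((½)*(-33 + 1)/1) + 623) - 3238)/(1/(-1867295 + 3524885) - 809643) = ((483*((½)*1*(-32)) + 623) - 3238)/(1/1657590 - 809643) = ((483*(-16) + 623) - 3238)/(1/1657590 - 809643) = ((-7728 + 623) - 3238)/(-1342056140369/1657590) = (-7105 - 3238)*(-1657590/1342056140369) = -10343*(-1657590/1342056140369) = 17144453370/1342056140369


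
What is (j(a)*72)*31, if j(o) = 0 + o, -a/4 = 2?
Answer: -17856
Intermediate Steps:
a = -8 (a = -4*2 = -8)
j(o) = o
(j(a)*72)*31 = -8*72*31 = -576*31 = -17856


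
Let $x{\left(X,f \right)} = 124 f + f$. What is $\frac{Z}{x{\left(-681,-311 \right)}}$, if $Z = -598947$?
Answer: $\frac{598947}{38875} \approx 15.407$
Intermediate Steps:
$x{\left(X,f \right)} = 125 f$
$\frac{Z}{x{\left(-681,-311 \right)}} = - \frac{598947}{125 \left(-311\right)} = - \frac{598947}{-38875} = \left(-598947\right) \left(- \frac{1}{38875}\right) = \frac{598947}{38875}$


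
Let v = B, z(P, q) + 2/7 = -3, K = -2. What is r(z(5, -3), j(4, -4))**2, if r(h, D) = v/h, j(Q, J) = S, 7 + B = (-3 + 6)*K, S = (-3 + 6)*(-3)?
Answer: 8281/529 ≈ 15.654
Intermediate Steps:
z(P, q) = -23/7 (z(P, q) = -2/7 - 3 = -23/7)
S = -9 (S = 3*(-3) = -9)
B = -13 (B = -7 + (-3 + 6)*(-2) = -7 + 3*(-2) = -7 - 6 = -13)
j(Q, J) = -9
v = -13
r(h, D) = -13/h
r(z(5, -3), j(4, -4))**2 = (-13/(-23/7))**2 = (-13*(-7/23))**2 = (91/23)**2 = 8281/529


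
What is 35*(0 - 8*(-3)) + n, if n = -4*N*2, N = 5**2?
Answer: 640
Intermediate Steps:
N = 25
n = -200 (n = -4*25*2 = -100*2 = -200)
35*(0 - 8*(-3)) + n = 35*(0 - 8*(-3)) - 200 = 35*(0 + 24) - 200 = 35*24 - 200 = 840 - 200 = 640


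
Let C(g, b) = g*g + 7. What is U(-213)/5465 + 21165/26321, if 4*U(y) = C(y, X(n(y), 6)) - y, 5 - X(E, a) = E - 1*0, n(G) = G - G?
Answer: 1662614969/575377060 ≈ 2.8896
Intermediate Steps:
n(G) = 0
X(E, a) = 5 - E (X(E, a) = 5 - (E - 1*0) = 5 - (E + 0) = 5 - E)
C(g, b) = 7 + g² (C(g, b) = g² + 7 = 7 + g²)
U(y) = 7/4 - y/4 + y²/4 (U(y) = ((7 + y²) - y)/4 = (7 + y² - y)/4 = 7/4 - y/4 + y²/4)
U(-213)/5465 + 21165/26321 = (7/4 - ¼*(-213) + (¼)*(-213)²)/5465 + 21165/26321 = (7/4 + 213/4 + (¼)*45369)*(1/5465) + 21165*(1/26321) = (7/4 + 213/4 + 45369/4)*(1/5465) + 21165/26321 = (45589/4)*(1/5465) + 21165/26321 = 45589/21860 + 21165/26321 = 1662614969/575377060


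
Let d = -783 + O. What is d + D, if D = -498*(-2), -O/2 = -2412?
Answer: 5037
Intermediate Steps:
O = 4824 (O = -2*(-2412) = 4824)
D = 996
d = 4041 (d = -783 + 4824 = 4041)
d + D = 4041 + 996 = 5037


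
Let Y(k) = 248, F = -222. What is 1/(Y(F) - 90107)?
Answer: -1/89859 ≈ -1.1129e-5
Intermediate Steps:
1/(Y(F) - 90107) = 1/(248 - 90107) = 1/(-89859) = -1/89859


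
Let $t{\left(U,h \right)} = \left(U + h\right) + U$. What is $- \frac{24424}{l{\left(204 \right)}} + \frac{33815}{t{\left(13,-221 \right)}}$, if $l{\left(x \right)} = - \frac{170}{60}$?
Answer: $\frac{5600245}{663} \approx 8446.8$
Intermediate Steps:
$l{\left(x \right)} = - \frac{17}{6}$ ($l{\left(x \right)} = \left(-170\right) \frac{1}{60} = - \frac{17}{6}$)
$t{\left(U,h \right)} = h + 2 U$
$- \frac{24424}{l{\left(204 \right)}} + \frac{33815}{t{\left(13,-221 \right)}} = - \frac{24424}{- \frac{17}{6}} + \frac{33815}{-221 + 2 \cdot 13} = \left(-24424\right) \left(- \frac{6}{17}\right) + \frac{33815}{-221 + 26} = \frac{146544}{17} + \frac{33815}{-195} = \frac{146544}{17} + 33815 \left(- \frac{1}{195}\right) = \frac{146544}{17} - \frac{6763}{39} = \frac{5600245}{663}$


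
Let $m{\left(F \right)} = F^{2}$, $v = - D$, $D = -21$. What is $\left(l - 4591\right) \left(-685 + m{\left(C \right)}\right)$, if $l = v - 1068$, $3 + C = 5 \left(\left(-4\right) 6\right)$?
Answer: $-81435272$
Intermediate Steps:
$C = -123$ ($C = -3 + 5 \left(\left(-4\right) 6\right) = -3 + 5 \left(-24\right) = -3 - 120 = -123$)
$v = 21$ ($v = \left(-1\right) \left(-21\right) = 21$)
$l = -1047$ ($l = 21 - 1068 = -1047$)
$\left(l - 4591\right) \left(-685 + m{\left(C \right)}\right) = \left(-1047 - 4591\right) \left(-685 + \left(-123\right)^{2}\right) = - 5638 \left(-685 + 15129\right) = \left(-5638\right) 14444 = -81435272$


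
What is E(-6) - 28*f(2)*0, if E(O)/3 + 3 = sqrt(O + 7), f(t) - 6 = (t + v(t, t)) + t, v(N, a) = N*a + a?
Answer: -6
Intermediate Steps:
v(N, a) = a + N*a
f(t) = 6 + 2*t + t*(1 + t) (f(t) = 6 + ((t + t*(1 + t)) + t) = 6 + (2*t + t*(1 + t)) = 6 + 2*t + t*(1 + t))
E(O) = -9 + 3*sqrt(7 + O) (E(O) = -9 + 3*sqrt(O + 7) = -9 + 3*sqrt(7 + O))
E(-6) - 28*f(2)*0 = (-9 + 3*sqrt(7 - 6)) - 28*(6 + 2**2 + 3*2)*0 = (-9 + 3*sqrt(1)) - 28*(6 + 4 + 6)*0 = (-9 + 3*1) - 448*0 = (-9 + 3) - 28*0 = -6 + 0 = -6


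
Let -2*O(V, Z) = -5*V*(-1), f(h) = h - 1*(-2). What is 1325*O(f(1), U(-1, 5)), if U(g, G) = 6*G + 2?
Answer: -19875/2 ≈ -9937.5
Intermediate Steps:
U(g, G) = 2 + 6*G
f(h) = 2 + h (f(h) = h + 2 = 2 + h)
O(V, Z) = -5*V/2 (O(V, Z) = -(-5*V)*(-1)/2 = -5*V/2)
1325*O(f(1), U(-1, 5)) = 1325*(-5*(2 + 1)/2) = 1325*(-5/2*3) = 1325*(-15/2) = -19875/2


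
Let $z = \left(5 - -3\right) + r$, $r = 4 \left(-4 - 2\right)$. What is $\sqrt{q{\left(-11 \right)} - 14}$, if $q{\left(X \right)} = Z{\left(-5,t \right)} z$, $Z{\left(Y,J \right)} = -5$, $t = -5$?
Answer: $\sqrt{66} \approx 8.124$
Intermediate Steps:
$r = -24$ ($r = 4 \left(-4 - 2\right) = 4 \left(-6\right) = -24$)
$z = -16$ ($z = \left(5 - -3\right) - 24 = \left(5 + 3\right) - 24 = 8 - 24 = -16$)
$q{\left(X \right)} = 80$ ($q{\left(X \right)} = \left(-5\right) \left(-16\right) = 80$)
$\sqrt{q{\left(-11 \right)} - 14} = \sqrt{80 - 14} = \sqrt{66}$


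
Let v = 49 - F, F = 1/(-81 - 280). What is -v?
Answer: -17690/361 ≈ -49.003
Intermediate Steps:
F = -1/361 (F = 1/(-361) = -1/361 ≈ -0.0027701)
v = 17690/361 (v = 49 - 1*(-1/361) = 49 + 1/361 = 17690/361 ≈ 49.003)
-v = -1*17690/361 = -17690/361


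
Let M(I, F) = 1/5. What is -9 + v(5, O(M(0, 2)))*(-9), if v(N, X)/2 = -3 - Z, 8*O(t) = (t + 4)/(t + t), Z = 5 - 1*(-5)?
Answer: 225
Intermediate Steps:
M(I, F) = ⅕
Z = 10 (Z = 5 + 5 = 10)
O(t) = (4 + t)/(16*t) (O(t) = ((t + 4)/(t + t))/8 = ((4 + t)/((2*t)))/8 = ((4 + t)*(1/(2*t)))/8 = ((4 + t)/(2*t))/8 = (4 + t)/(16*t))
v(N, X) = -26 (v(N, X) = 2*(-3 - 1*10) = 2*(-3 - 10) = 2*(-13) = -26)
-9 + v(5, O(M(0, 2)))*(-9) = -9 - 26*(-9) = -9 + 234 = 225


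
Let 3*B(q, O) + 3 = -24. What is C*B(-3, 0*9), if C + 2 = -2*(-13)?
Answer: -216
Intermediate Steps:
C = 24 (C = -2 - 2*(-13) = -2 + 26 = 24)
B(q, O) = -9 (B(q, O) = -1 + (1/3)*(-24) = -1 - 8 = -9)
C*B(-3, 0*9) = 24*(-9) = -216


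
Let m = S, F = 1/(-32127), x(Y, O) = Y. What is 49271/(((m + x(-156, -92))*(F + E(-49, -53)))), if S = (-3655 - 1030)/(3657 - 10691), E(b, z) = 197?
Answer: -191971129641/119227677899 ≈ -1.6101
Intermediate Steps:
S = 4685/7034 (S = -4685/(-7034) = -4685*(-1/7034) = 4685/7034 ≈ 0.66605)
F = -1/32127 ≈ -3.1126e-5
m = 4685/7034 ≈ 0.66605
49271/(((m + x(-156, -92))*(F + E(-49, -53)))) = 49271/(((4685/7034 - 156)*(-1/32127 + 197))) = 49271/((-1092619/7034*6329018/32127)) = 49271/(-3457602659071/112990659) = 49271*(-112990659/3457602659071) = -191971129641/119227677899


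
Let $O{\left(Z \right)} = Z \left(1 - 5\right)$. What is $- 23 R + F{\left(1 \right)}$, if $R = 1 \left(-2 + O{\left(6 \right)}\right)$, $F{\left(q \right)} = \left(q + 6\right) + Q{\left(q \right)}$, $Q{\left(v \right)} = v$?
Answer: $606$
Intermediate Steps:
$O{\left(Z \right)} = - 4 Z$ ($O{\left(Z \right)} = Z \left(-4\right) = - 4 Z$)
$F{\left(q \right)} = 6 + 2 q$ ($F{\left(q \right)} = \left(q + 6\right) + q = \left(6 + q\right) + q = 6 + 2 q$)
$R = -26$ ($R = 1 \left(-2 - 24\right) = 1 \left(-26\right) = -26$)
$- 23 R + F{\left(1 \right)} = \left(-23\right) \left(-26\right) + \left(6 + 2 \cdot 1\right) = 598 + \left(6 + 2\right) = 598 + 8 = 606$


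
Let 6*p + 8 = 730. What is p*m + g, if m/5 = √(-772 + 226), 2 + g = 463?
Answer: 461 + 1805*I*√546/3 ≈ 461.0 + 14059.0*I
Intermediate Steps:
p = 361/3 (p = -4/3 + (⅙)*730 = -4/3 + 365/3 = 361/3 ≈ 120.33)
g = 461 (g = -2 + 463 = 461)
m = 5*I*√546 (m = 5*√(-772 + 226) = 5*√(-546) = 5*(I*√546) = 5*I*√546 ≈ 116.83*I)
p*m + g = 361*(5*I*√546)/3 + 461 = 1805*I*√546/3 + 461 = 461 + 1805*I*√546/3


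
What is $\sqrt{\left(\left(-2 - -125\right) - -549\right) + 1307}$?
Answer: $\sqrt{1979} \approx 44.486$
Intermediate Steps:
$\sqrt{\left(\left(-2 - -125\right) - -549\right) + 1307} = \sqrt{\left(\left(-2 + 125\right) + 549\right) + 1307} = \sqrt{\left(123 + 549\right) + 1307} = \sqrt{672 + 1307} = \sqrt{1979}$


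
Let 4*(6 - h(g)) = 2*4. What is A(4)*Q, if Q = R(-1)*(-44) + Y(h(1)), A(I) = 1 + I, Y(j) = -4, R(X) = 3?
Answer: -680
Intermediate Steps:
h(g) = 4 (h(g) = 6 - 4/2 = 6 - ¼*8 = 6 - 2 = 4)
Q = -136 (Q = 3*(-44) - 4 = -132 - 4 = -136)
A(4)*Q = (1 + 4)*(-136) = 5*(-136) = -680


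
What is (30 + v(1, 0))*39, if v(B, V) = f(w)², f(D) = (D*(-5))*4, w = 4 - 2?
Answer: 63570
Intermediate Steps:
w = 2
f(D) = -20*D (f(D) = -5*D*4 = -20*D)
v(B, V) = 1600 (v(B, V) = (-20*2)² = (-40)² = 1600)
(30 + v(1, 0))*39 = (30 + 1600)*39 = 1630*39 = 63570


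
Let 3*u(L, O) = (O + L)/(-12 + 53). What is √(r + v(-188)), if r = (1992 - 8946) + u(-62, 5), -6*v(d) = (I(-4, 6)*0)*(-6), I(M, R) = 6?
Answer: I*√11690453/41 ≈ 83.393*I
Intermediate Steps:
u(L, O) = L/123 + O/123 (u(L, O) = ((O + L)/(-12 + 53))/3 = ((L + O)/41)/3 = ((L + O)*(1/41))/3 = (L/41 + O/41)/3 = L/123 + O/123)
v(d) = 0 (v(d) = -6*0*(-6)/6 = -0*(-6) = -⅙*0 = 0)
r = -285133/41 (r = (1992 - 8946) + ((1/123)*(-62) + (1/123)*5) = -6954 + (-62/123 + 5/123) = -6954 - 19/41 = -285133/41 ≈ -6954.5)
√(r + v(-188)) = √(-285133/41 + 0) = √(-285133/41) = I*√11690453/41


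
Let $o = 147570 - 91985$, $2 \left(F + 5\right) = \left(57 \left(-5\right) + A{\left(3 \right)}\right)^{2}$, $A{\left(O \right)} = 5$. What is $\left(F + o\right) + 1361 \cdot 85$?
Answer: $210465$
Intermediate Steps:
$F = 39195$ ($F = -5 + \frac{\left(57 \left(-5\right) + 5\right)^{2}}{2} = -5 + \frac{\left(-285 + 5\right)^{2}}{2} = -5 + \frac{\left(-280\right)^{2}}{2} = -5 + \frac{1}{2} \cdot 78400 = -5 + 39200 = 39195$)
$o = 55585$
$\left(F + o\right) + 1361 \cdot 85 = \left(39195 + 55585\right) + 1361 \cdot 85 = 94780 + 115685 = 210465$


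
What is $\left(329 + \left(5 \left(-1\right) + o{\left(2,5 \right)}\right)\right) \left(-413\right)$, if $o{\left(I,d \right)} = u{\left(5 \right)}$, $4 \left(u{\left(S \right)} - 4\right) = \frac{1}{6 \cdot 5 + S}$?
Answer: $- \frac{2709339}{20} \approx -1.3547 \cdot 10^{5}$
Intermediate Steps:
$u{\left(S \right)} = 4 + \frac{1}{4 \left(30 + S\right)}$ ($u{\left(S \right)} = 4 + \frac{1}{4 \left(6 \cdot 5 + S\right)} = 4 + \frac{1}{4 \left(30 + S\right)}$)
$o{\left(I,d \right)} = \frac{561}{140}$ ($o{\left(I,d \right)} = \frac{481 + 16 \cdot 5}{4 \left(30 + 5\right)} = \frac{481 + 80}{4 \cdot 35} = \frac{1}{4} \cdot \frac{1}{35} \cdot 561 = \frac{561}{140}$)
$\left(329 + \left(5 \left(-1\right) + o{\left(2,5 \right)}\right)\right) \left(-413\right) = \left(329 + \left(5 \left(-1\right) + \frac{561}{140}\right)\right) \left(-413\right) = \left(329 + \left(-5 + \frac{561}{140}\right)\right) \left(-413\right) = \left(329 - \frac{139}{140}\right) \left(-413\right) = \frac{45921}{140} \left(-413\right) = - \frac{2709339}{20}$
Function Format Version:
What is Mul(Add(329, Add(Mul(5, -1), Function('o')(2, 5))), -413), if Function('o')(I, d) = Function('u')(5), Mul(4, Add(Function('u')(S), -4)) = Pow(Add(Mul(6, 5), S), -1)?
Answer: Rational(-2709339, 20) ≈ -1.3547e+5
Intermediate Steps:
Function('u')(S) = Add(4, Mul(Rational(1, 4), Pow(Add(30, S), -1))) (Function('u')(S) = Add(4, Mul(Rational(1, 4), Pow(Add(Mul(6, 5), S), -1))) = Add(4, Mul(Rational(1, 4), Pow(Add(30, S), -1))))
Function('o')(I, d) = Rational(561, 140) (Function('o')(I, d) = Mul(Rational(1, 4), Pow(Add(30, 5), -1), Add(481, Mul(16, 5))) = Mul(Rational(1, 4), Pow(35, -1), Add(481, 80)) = Mul(Rational(1, 4), Rational(1, 35), 561) = Rational(561, 140))
Mul(Add(329, Add(Mul(5, -1), Function('o')(2, 5))), -413) = Mul(Add(329, Add(Mul(5, -1), Rational(561, 140))), -413) = Mul(Add(329, Add(-5, Rational(561, 140))), -413) = Mul(Add(329, Rational(-139, 140)), -413) = Mul(Rational(45921, 140), -413) = Rational(-2709339, 20)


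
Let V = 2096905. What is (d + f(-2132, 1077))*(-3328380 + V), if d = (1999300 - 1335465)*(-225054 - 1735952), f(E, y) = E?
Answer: 1603114968794369450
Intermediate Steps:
d = -1301784418010 (d = 663835*(-1961006) = -1301784418010)
(d + f(-2132, 1077))*(-3328380 + V) = (-1301784418010 - 2132)*(-3328380 + 2096905) = -1301784420142*(-1231475) = 1603114968794369450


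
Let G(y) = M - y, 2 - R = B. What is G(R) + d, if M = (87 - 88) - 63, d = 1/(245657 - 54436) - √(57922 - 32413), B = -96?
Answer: -30977801/191221 - √25509 ≈ -321.72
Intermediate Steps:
R = 98 (R = 2 - 1*(-96) = 2 + 96 = 98)
d = 1/191221 - √25509 ≈ -159.72
M = -64 (M = -1 - 63 = -64)
G(y) = -64 - y
G(R) + d = (-64 - 1*98) + (1/191221 - √25509) = (-64 - 98) + (1/191221 - √25509) = -162 + (1/191221 - √25509) = -30977801/191221 - √25509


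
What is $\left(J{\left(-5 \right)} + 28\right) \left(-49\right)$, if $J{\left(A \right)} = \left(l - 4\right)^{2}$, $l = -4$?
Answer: $-4508$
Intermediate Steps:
$J{\left(A \right)} = 64$ ($J{\left(A \right)} = \left(-4 - 4\right)^{2} = \left(-8\right)^{2} = 64$)
$\left(J{\left(-5 \right)} + 28\right) \left(-49\right) = \left(64 + 28\right) \left(-49\right) = 92 \left(-49\right) = -4508$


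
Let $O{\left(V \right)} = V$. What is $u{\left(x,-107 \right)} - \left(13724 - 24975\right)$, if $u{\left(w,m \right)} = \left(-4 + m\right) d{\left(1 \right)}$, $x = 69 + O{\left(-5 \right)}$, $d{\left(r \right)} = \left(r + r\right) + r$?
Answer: $10918$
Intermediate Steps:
$d{\left(r \right)} = 3 r$ ($d{\left(r \right)} = 2 r + r = 3 r$)
$x = 64$ ($x = 69 - 5 = 64$)
$u{\left(w,m \right)} = -12 + 3 m$ ($u{\left(w,m \right)} = \left(-4 + m\right) 3 \cdot 1 = \left(-4 + m\right) 3 = -12 + 3 m$)
$u{\left(x,-107 \right)} - \left(13724 - 24975\right) = \left(-12 + 3 \left(-107\right)\right) - \left(13724 - 24975\right) = \left(-12 - 321\right) - -11251 = -333 + 11251 = 10918$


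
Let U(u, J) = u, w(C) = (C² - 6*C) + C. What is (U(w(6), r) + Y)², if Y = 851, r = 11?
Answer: 734449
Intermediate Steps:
w(C) = C² - 5*C
(U(w(6), r) + Y)² = (6*(-5 + 6) + 851)² = (6*1 + 851)² = (6 + 851)² = 857² = 734449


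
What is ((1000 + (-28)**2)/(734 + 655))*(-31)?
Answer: -55304/1389 ≈ -39.816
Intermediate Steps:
((1000 + (-28)**2)/(734 + 655))*(-31) = ((1000 + 784)/1389)*(-31) = (1784*(1/1389))*(-31) = (1784/1389)*(-31) = -55304/1389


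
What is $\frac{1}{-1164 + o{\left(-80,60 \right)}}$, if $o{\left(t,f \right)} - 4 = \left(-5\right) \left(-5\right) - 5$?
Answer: $- \frac{1}{1140} \approx -0.00087719$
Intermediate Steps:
$o{\left(t,f \right)} = 24$ ($o{\left(t,f \right)} = 4 - -20 = 4 + \left(25 - 5\right) = 4 + 20 = 24$)
$\frac{1}{-1164 + o{\left(-80,60 \right)}} = \frac{1}{-1164 + 24} = \frac{1}{-1140} = - \frac{1}{1140}$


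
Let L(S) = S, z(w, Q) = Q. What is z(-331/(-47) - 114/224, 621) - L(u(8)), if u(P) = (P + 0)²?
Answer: 557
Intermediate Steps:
u(P) = P²
z(-331/(-47) - 114/224, 621) - L(u(8)) = 621 - 1*8² = 621 - 1*64 = 621 - 64 = 557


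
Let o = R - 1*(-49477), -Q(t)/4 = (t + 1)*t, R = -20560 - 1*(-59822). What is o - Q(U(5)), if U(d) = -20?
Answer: 90259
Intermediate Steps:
R = 39262 (R = -20560 + 59822 = 39262)
Q(t) = -4*t*(1 + t) (Q(t) = -4*(t + 1)*t = -4*(1 + t)*t = -4*t*(1 + t))
o = 88739 (o = 39262 - 1*(-49477) = 39262 + 49477 = 88739)
o - Q(U(5)) = 88739 - (-4)*(-20)*(1 - 20) = 88739 - (-4)*(-20)*(-19) = 88739 - 1*(-1520) = 88739 + 1520 = 90259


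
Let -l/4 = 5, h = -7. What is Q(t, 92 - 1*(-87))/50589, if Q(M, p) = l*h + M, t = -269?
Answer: -43/16863 ≈ -0.0025500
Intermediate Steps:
l = -20 (l = -4*5 = -20)
Q(M, p) = 140 + M (Q(M, p) = -20*(-7) + M = 140 + M)
Q(t, 92 - 1*(-87))/50589 = (140 - 269)/50589 = -129*1/50589 = -43/16863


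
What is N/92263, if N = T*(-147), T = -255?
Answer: 37485/92263 ≈ 0.40628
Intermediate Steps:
N = 37485 (N = -255*(-147) = 37485)
N/92263 = 37485/92263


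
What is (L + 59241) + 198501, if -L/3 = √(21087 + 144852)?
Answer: 257742 - 3*√165939 ≈ 2.5652e+5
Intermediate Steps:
L = -3*√165939 (L = -3*√(21087 + 144852) = -3*√165939 ≈ -1222.1)
(L + 59241) + 198501 = (-3*√165939 + 59241) + 198501 = (59241 - 3*√165939) + 198501 = 257742 - 3*√165939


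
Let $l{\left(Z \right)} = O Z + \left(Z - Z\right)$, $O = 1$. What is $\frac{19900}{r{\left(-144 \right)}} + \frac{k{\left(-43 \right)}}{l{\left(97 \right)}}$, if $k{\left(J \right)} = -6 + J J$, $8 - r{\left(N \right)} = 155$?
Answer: $- \frac{17107}{147} \approx -116.37$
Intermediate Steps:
$r{\left(N \right)} = -147$ ($r{\left(N \right)} = 8 - 155 = -147$)
$l{\left(Z \right)} = Z$ ($l{\left(Z \right)} = 1 Z + \left(Z - Z\right) = Z + 0 = Z$)
$k{\left(J \right)} = -6 + J^{2}$
$\frac{19900}{r{\left(-144 \right)}} + \frac{k{\left(-43 \right)}}{l{\left(97 \right)}} = \frac{19900}{-147} + \frac{-6 + \left(-43\right)^{2}}{97} = 19900 \left(- \frac{1}{147}\right) + \left(-6 + 1849\right) \frac{1}{97} = - \frac{19900}{147} + 1843 \cdot \frac{1}{97} = - \frac{19900}{147} + 19 = - \frac{17107}{147}$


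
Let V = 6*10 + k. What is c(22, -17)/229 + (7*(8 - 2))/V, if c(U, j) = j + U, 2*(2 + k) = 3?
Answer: 2833/3893 ≈ 0.72772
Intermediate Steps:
k = -½ (k = -2 + (½)*3 = -2 + 3/2 = -½ ≈ -0.50000)
c(U, j) = U + j
V = 119/2 (V = 6*10 - ½ = 60 - ½ = 119/2 ≈ 59.500)
c(22, -17)/229 + (7*(8 - 2))/V = (22 - 17)/229 + (7*(8 - 2))/(119/2) = 5*(1/229) + (7*6)*(2/119) = 5/229 + 42*(2/119) = 5/229 + 12/17 = 2833/3893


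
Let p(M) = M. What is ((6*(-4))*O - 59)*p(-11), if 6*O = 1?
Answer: 693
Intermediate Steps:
O = 1/6 (O = (1/6)*1 = 1/6 ≈ 0.16667)
((6*(-4))*O - 59)*p(-11) = ((6*(-4))*(1/6) - 59)*(-11) = (-24*1/6 - 59)*(-11) = (-4 - 59)*(-11) = -63*(-11) = 693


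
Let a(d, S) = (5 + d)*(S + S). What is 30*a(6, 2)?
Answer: 1320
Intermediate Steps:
a(d, S) = 2*S*(5 + d) (a(d, S) = (5 + d)*(2*S) = 2*S*(5 + d))
30*a(6, 2) = 30*(2*2*(5 + 6)) = 30*(2*2*11) = 30*44 = 1320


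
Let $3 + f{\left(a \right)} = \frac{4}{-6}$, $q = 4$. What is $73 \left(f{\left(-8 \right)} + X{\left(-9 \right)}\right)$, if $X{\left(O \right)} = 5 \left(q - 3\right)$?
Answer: $\frac{292}{3} \approx 97.333$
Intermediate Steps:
$f{\left(a \right)} = - \frac{11}{3}$ ($f{\left(a \right)} = -3 + \frac{4}{-6} = -3 + 4 \left(- \frac{1}{6}\right) = -3 - \frac{2}{3} = - \frac{11}{3}$)
$X{\left(O \right)} = 5$ ($X{\left(O \right)} = 5 \left(4 - 3\right) = 5 \cdot 1 = 5$)
$73 \left(f{\left(-8 \right)} + X{\left(-9 \right)}\right) = 73 \left(- \frac{11}{3} + 5\right) = 73 \cdot \frac{4}{3} = \frac{292}{3}$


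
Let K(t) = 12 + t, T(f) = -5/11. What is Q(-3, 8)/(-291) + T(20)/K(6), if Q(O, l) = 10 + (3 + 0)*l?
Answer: -2729/19206 ≈ -0.14209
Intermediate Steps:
T(f) = -5/11 (T(f) = -5*1/11 = -5/11)
Q(O, l) = 10 + 3*l
Q(-3, 8)/(-291) + T(20)/K(6) = (10 + 3*8)/(-291) - 5/(11*(12 + 6)) = (10 + 24)*(-1/291) - 5/11/18 = 34*(-1/291) - 5/11*1/18 = -34/291 - 5/198 = -2729/19206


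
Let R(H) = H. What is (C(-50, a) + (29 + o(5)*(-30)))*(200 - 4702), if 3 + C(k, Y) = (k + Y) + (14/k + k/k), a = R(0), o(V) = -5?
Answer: -14262336/25 ≈ -5.7049e+5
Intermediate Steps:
a = 0
C(k, Y) = -2 + Y + k + 14/k (C(k, Y) = -3 + ((k + Y) + (14/k + k/k)) = -3 + ((Y + k) + (14/k + 1)) = -3 + ((Y + k) + (1 + 14/k)) = -3 + (1 + Y + k + 14/k) = -2 + Y + k + 14/k)
(C(-50, a) + (29 + o(5)*(-30)))*(200 - 4702) = ((-2 + 0 - 50 + 14/(-50)) + (29 - 5*(-30)))*(200 - 4702) = ((-2 + 0 - 50 + 14*(-1/50)) + (29 + 150))*(-4502) = ((-2 + 0 - 50 - 7/25) + 179)*(-4502) = (-1307/25 + 179)*(-4502) = (3168/25)*(-4502) = -14262336/25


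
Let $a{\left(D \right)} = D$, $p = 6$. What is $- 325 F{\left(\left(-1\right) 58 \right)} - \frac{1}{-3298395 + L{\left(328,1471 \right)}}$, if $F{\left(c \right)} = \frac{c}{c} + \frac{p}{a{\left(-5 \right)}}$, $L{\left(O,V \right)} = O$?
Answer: $\frac{214374356}{3298067} \approx 65.0$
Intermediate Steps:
$F{\left(c \right)} = - \frac{1}{5}$ ($F{\left(c \right)} = \frac{c}{c} + \frac{6}{-5} = 1 + 6 \left(- \frac{1}{5}\right) = 1 - \frac{6}{5} = - \frac{1}{5}$)
$- 325 F{\left(\left(-1\right) 58 \right)} - \frac{1}{-3298395 + L{\left(328,1471 \right)}} = \left(-325\right) \left(- \frac{1}{5}\right) - \frac{1}{-3298395 + 328} = 65 - \frac{1}{-3298067} = 65 - - \frac{1}{3298067} = 65 + \frac{1}{3298067} = \frac{214374356}{3298067}$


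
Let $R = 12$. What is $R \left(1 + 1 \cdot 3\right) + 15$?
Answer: $63$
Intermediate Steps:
$R \left(1 + 1 \cdot 3\right) + 15 = 12 \left(1 + 1 \cdot 3\right) + 15 = 12 \left(1 + 3\right) + 15 = 12 \cdot 4 + 15 = 48 + 15 = 63$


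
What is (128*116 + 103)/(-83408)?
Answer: -14951/83408 ≈ -0.17925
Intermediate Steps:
(128*116 + 103)/(-83408) = (14848 + 103)*(-1/83408) = 14951*(-1/83408) = -14951/83408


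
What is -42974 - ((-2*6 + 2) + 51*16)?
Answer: -43780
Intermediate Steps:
-42974 - ((-2*6 + 2) + 51*16) = -42974 - ((-12 + 2) + 816) = -42974 - (-10 + 816) = -42974 - 1*806 = -42974 - 806 = -43780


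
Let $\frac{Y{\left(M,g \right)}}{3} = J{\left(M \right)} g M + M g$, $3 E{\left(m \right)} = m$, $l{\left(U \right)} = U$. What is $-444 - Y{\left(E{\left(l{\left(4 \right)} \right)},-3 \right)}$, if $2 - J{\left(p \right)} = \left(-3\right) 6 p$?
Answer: $-120$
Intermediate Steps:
$E{\left(m \right)} = \frac{m}{3}$
$J{\left(p \right)} = 2 + 18 p$ ($J{\left(p \right)} = 2 - \left(-3\right) 6 p = 2 - - 18 p = 2 + 18 p$)
$Y{\left(M,g \right)} = 3 M g + 3 M g \left(2 + 18 M\right)$ ($Y{\left(M,g \right)} = 3 \left(\left(2 + 18 M\right) g M + M g\right) = 3 \left(g \left(2 + 18 M\right) M + M g\right) = 3 \left(M g \left(2 + 18 M\right) + M g\right) = 3 \left(M g + M g \left(2 + 18 M\right)\right) = 3 M g + 3 M g \left(2 + 18 M\right)$)
$-444 - Y{\left(E{\left(l{\left(4 \right)} \right)},-3 \right)} = -444 - 9 \cdot \frac{1}{3} \cdot 4 \left(-3\right) \left(1 + 6 \cdot \frac{1}{3} \cdot 4\right) = -444 - 9 \cdot \frac{4}{3} \left(-3\right) \left(1 + 6 \cdot \frac{4}{3}\right) = -444 - 9 \cdot \frac{4}{3} \left(-3\right) \left(1 + 8\right) = -444 - 9 \cdot \frac{4}{3} \left(-3\right) 9 = -444 - -324 = -444 + 324 = -120$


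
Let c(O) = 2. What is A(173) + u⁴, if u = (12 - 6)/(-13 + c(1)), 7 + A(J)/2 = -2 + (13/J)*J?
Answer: 118424/14641 ≈ 8.0885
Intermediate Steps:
A(J) = 8 (A(J) = -14 + 2*(-2 + (13/J)*J) = -14 + 2*(-2 + 13) = -14 + 2*11 = -14 + 22 = 8)
u = -6/11 (u = (12 - 6)/(-13 + 2) = 6/(-11) = 6*(-1/11) = -6/11 ≈ -0.54545)
A(173) + u⁴ = 8 + (-6/11)⁴ = 8 + 1296/14641 = 118424/14641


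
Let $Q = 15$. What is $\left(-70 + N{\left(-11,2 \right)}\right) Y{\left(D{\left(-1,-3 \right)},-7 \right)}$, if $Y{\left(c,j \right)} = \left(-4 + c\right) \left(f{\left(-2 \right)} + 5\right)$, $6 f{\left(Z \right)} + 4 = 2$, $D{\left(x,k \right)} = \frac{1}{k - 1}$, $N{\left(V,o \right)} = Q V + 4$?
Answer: $\frac{9163}{2} \approx 4581.5$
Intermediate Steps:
$N{\left(V,o \right)} = 4 + 15 V$ ($N{\left(V,o \right)} = 15 V + 4 = 4 + 15 V$)
$D{\left(x,k \right)} = \frac{1}{-1 + k}$
$f{\left(Z \right)} = - \frac{1}{3}$ ($f{\left(Z \right)} = - \frac{2}{3} + \frac{1}{6} \cdot 2 = - \frac{2}{3} + \frac{1}{3} = - \frac{1}{3}$)
$Y{\left(c,j \right)} = - \frac{56}{3} + \frac{14 c}{3}$ ($Y{\left(c,j \right)} = \left(-4 + c\right) \left(- \frac{1}{3} + 5\right) = \left(-4 + c\right) \frac{14}{3} = - \frac{56}{3} + \frac{14 c}{3}$)
$\left(-70 + N{\left(-11,2 \right)}\right) Y{\left(D{\left(-1,-3 \right)},-7 \right)} = \left(-70 + \left(4 + 15 \left(-11\right)\right)\right) \left(- \frac{56}{3} + \frac{14}{3 \left(-1 - 3\right)}\right) = \left(-70 + \left(4 - 165\right)\right) \left(- \frac{56}{3} + \frac{14}{3 \left(-4\right)}\right) = \left(-70 - 161\right) \left(- \frac{56}{3} + \frac{14}{3} \left(- \frac{1}{4}\right)\right) = - 231 \left(- \frac{56}{3} - \frac{7}{6}\right) = \left(-231\right) \left(- \frac{119}{6}\right) = \frac{9163}{2}$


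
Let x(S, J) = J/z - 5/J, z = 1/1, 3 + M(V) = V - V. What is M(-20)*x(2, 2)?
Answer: 3/2 ≈ 1.5000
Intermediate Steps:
M(V) = -3 (M(V) = -3 + (V - V) = -3 + 0 = -3)
z = 1
x(S, J) = J - 5/J (x(S, J) = J/1 - 5/J = J*1 - 5/J = J - 5/J)
M(-20)*x(2, 2) = -3*(2 - 5/2) = -3*(-½) = 3/2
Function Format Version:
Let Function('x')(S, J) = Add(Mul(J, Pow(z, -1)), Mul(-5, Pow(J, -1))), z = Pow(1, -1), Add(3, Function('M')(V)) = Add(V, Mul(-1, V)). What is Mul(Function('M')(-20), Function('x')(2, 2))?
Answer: Rational(3, 2) ≈ 1.5000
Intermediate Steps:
Function('M')(V) = -3 (Function('M')(V) = Add(-3, Add(V, Mul(-1, V))) = Add(-3, 0) = -3)
z = 1
Function('x')(S, J) = Add(J, Mul(-5, Pow(J, -1))) (Function('x')(S, J) = Add(Mul(J, Pow(1, -1)), Mul(-5, Pow(J, -1))) = Add(Mul(J, 1), Mul(-5, Pow(J, -1))) = Add(J, Mul(-5, Pow(J, -1))))
Mul(Function('M')(-20), Function('x')(2, 2)) = Mul(-3, Add(2, Mul(-5, Pow(2, -1)))) = Mul(-3, Add(2, Mul(-5, Rational(1, 2)))) = Mul(-3, Add(2, Rational(-5, 2))) = Mul(-3, Rational(-1, 2)) = Rational(3, 2)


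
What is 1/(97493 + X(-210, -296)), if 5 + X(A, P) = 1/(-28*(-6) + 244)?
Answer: 412/40165057 ≈ 1.0258e-5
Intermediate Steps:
X(A, P) = -2059/412 (X(A, P) = -5 + 1/(-28*(-6) + 244) = -5 + 1/(168 + 244) = -5 + 1/412 = -2059/412)
1/(97493 + X(-210, -296)) = 1/(97493 - 2059/412) = 1/(40165057/412) = 412/40165057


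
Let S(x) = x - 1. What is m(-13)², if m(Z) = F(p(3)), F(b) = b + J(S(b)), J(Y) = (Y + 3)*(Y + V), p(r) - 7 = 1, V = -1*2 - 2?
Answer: 1444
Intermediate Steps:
V = -4 (V = -2 - 2 = -4)
S(x) = -1 + x
p(r) = 8 (p(r) = 7 + 1 = 8)
J(Y) = (-4 + Y)*(3 + Y) (J(Y) = (Y + 3)*(Y - 4) = (3 + Y)*(-4 + Y) = (-4 + Y)*(3 + Y))
F(b) = -11 + (-1 + b)² (F(b) = b + (-12 + (-1 + b)² - (-1 + b)) = b + (-12 + (-1 + b)² + (1 - b)) = b + (-11 + (-1 + b)² - b) = -11 + (-1 + b)²)
m(Z) = 38 (m(Z) = -11 + (-1 + 8)² = -11 + 7² = -11 + 49 = 38)
m(-13)² = 38² = 1444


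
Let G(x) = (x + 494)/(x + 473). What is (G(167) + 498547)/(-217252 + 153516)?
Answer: -319070741/40791040 ≈ -7.8221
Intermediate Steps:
G(x) = (494 + x)/(473 + x)
(G(167) + 498547)/(-217252 + 153516) = ((494 + 167)/(473 + 167) + 498547)/(-217252 + 153516) = (661/640 + 498547)/(-63736) = ((1/640)*661 + 498547)*(-1/63736) = (661/640 + 498547)*(-1/63736) = (319070741/640)*(-1/63736) = -319070741/40791040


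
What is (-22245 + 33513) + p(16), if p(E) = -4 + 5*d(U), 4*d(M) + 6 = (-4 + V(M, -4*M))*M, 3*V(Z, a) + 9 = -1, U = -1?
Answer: 33797/3 ≈ 11266.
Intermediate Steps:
V(Z, a) = -10/3 (V(Z, a) = -3 + (⅓)*(-1) = -3 - ⅓ = -10/3)
d(M) = -3/2 - 11*M/6 (d(M) = -3/2 + ((-4 - 10/3)*M)/4 = -3/2 + (-22*M/3)/4 = -3/2 - 11*M/6)
p(E) = -7/3 (p(E) = -4 + 5*(-3/2 - 11/6*(-1)) = -4 + 5*(-3/2 + 11/6) = -4 + 5*(⅓) = -4 + 5/3 = -7/3)
(-22245 + 33513) + p(16) = (-22245 + 33513) - 7/3 = 11268 - 7/3 = 33797/3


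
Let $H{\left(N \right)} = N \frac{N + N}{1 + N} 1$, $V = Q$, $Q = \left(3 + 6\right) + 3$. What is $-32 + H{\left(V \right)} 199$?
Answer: $\frac{56896}{13} \approx 4376.6$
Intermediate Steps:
$Q = 12$ ($Q = 9 + 3 = 12$)
$V = 12$
$H{\left(N \right)} = \frac{2 N^{2}}{1 + N}$ ($H{\left(N \right)} = N \frac{2 N}{1 + N} 1 = \frac{2 N^{2}}{1 + N} 1 = \frac{2 N^{2}}{1 + N}$)
$-32 + H{\left(V \right)} 199 = -32 + \frac{2 \cdot 12^{2}}{1 + 12} \cdot 199 = -32 + 2 \cdot 144 \cdot \frac{1}{13} \cdot 199 = -32 + \frac{288}{13} \cdot 199 = -32 + \frac{57312}{13} = \frac{56896}{13}$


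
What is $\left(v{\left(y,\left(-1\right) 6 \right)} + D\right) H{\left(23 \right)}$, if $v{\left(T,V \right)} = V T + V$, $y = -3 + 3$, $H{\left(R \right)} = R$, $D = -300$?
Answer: $-7038$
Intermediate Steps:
$y = 0$
$v{\left(T,V \right)} = V + T V$ ($v{\left(T,V \right)} = T V + V = V + T V$)
$\left(v{\left(y,\left(-1\right) 6 \right)} + D\right) H{\left(23 \right)} = \left(\left(-1\right) 6 \left(1 + 0\right) - 300\right) 23 = \left(\left(-6\right) 1 - 300\right) 23 = \left(-6 - 300\right) 23 = \left(-306\right) 23 = -7038$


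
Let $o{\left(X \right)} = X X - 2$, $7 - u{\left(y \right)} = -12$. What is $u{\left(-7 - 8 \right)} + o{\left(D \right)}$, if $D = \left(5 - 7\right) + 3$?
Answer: $18$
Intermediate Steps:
$u{\left(y \right)} = 19$ ($u{\left(y \right)} = 7 - -12 = 7 + 12 = 19$)
$D = 1$ ($D = -2 + 3 = 1$)
$o{\left(X \right)} = -2 + X^{2}$ ($o{\left(X \right)} = X^{2} - 2 = -2 + X^{2}$)
$u{\left(-7 - 8 \right)} + o{\left(D \right)} = 19 - \left(2 - 1^{2}\right) = 19 + \left(-2 + 1\right) = 19 - 1 = 18$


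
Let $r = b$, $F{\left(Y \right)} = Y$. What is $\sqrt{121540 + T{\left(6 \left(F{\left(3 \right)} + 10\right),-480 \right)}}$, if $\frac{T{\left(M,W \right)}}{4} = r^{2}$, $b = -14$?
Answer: $2 \sqrt{30581} \approx 349.75$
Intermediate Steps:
$r = -14$
$T{\left(M,W \right)} = 784$ ($T{\left(M,W \right)} = 4 \left(-14\right)^{2} = 4 \cdot 196 = 784$)
$\sqrt{121540 + T{\left(6 \left(F{\left(3 \right)} + 10\right),-480 \right)}} = \sqrt{121540 + 784} = \sqrt{122324} = 2 \sqrt{30581}$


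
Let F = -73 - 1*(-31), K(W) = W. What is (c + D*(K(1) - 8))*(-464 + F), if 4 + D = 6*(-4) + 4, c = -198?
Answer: 15180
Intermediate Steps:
D = -24 (D = -4 + (6*(-4) + 4) = -4 + (-24 + 4) = -4 - 20 = -24)
F = -42 (F = -73 + 31 = -42)
(c + D*(K(1) - 8))*(-464 + F) = (-198 - 24*(1 - 8))*(-464 - 42) = (-198 - 24*(-7))*(-506) = (-198 + 168)*(-506) = -30*(-506) = 15180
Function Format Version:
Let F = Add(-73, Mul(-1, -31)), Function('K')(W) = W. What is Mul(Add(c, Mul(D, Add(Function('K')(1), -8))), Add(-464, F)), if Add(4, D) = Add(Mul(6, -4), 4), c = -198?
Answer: 15180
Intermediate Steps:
D = -24 (D = Add(-4, Add(Mul(6, -4), 4)) = Add(-4, Add(-24, 4)) = Add(-4, -20) = -24)
F = -42 (F = Add(-73, 31) = -42)
Mul(Add(c, Mul(D, Add(Function('K')(1), -8))), Add(-464, F)) = Mul(Add(-198, Mul(-24, Add(1, -8))), Add(-464, -42)) = Mul(Add(-198, Mul(-24, -7)), -506) = Mul(Add(-198, 168), -506) = Mul(-30, -506) = 15180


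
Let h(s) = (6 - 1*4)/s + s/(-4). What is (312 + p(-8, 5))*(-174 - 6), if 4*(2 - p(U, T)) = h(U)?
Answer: -225765/4 ≈ -56441.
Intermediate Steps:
h(s) = 2/s - s/4 (h(s) = (6 - 4)/s + s*(-1/4) = 2/s - s/4)
p(U, T) = 2 - 1/(2*U) + U/16 (p(U, T) = 2 - (2/U - U/4)/4 = 2 + (-1/(2*U) + U/16) = 2 - 1/(2*U) + U/16)
(312 + p(-8, 5))*(-174 - 6) = (312 + (2 - 1/2/(-8) + (1/16)*(-8)))*(-174 - 6) = (312 + (2 - 1/2*(-1/8) - 1/2))*(-180) = (312 + (2 + 1/16 - 1/2))*(-180) = (312 + 25/16)*(-180) = (5017/16)*(-180) = -225765/4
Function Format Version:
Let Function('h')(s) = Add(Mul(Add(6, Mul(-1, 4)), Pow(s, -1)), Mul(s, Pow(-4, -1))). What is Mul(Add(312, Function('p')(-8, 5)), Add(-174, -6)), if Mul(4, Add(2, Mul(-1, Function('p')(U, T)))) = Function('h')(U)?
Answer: Rational(-225765, 4) ≈ -56441.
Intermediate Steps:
Function('h')(s) = Add(Mul(2, Pow(s, -1)), Mul(Rational(-1, 4), s)) (Function('h')(s) = Add(Mul(Add(6, -4), Pow(s, -1)), Mul(s, Rational(-1, 4))) = Add(Mul(2, Pow(s, -1)), Mul(Rational(-1, 4), s)))
Function('p')(U, T) = Add(2, Mul(Rational(-1, 2), Pow(U, -1)), Mul(Rational(1, 16), U)) (Function('p')(U, T) = Add(2, Mul(Rational(-1, 4), Add(Mul(2, Pow(U, -1)), Mul(Rational(-1, 4), U)))) = Add(2, Add(Mul(Rational(-1, 2), Pow(U, -1)), Mul(Rational(1, 16), U))) = Add(2, Mul(Rational(-1, 2), Pow(U, -1)), Mul(Rational(1, 16), U)))
Mul(Add(312, Function('p')(-8, 5)), Add(-174, -6)) = Mul(Add(312, Add(2, Mul(Rational(-1, 2), Pow(-8, -1)), Mul(Rational(1, 16), -8))), Add(-174, -6)) = Mul(Add(312, Add(2, Mul(Rational(-1, 2), Rational(-1, 8)), Rational(-1, 2))), -180) = Mul(Add(312, Add(2, Rational(1, 16), Rational(-1, 2))), -180) = Mul(Add(312, Rational(25, 16)), -180) = Mul(Rational(5017, 16), -180) = Rational(-225765, 4)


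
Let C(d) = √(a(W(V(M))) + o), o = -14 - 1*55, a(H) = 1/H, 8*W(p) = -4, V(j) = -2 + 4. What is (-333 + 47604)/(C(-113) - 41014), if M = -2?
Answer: -646257598/560716089 - 15757*I*√71/560716089 ≈ -1.1526 - 0.00023679*I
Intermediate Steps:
V(j) = 2
W(p) = -½ (W(p) = (⅛)*(-4) = -½)
o = -69 (o = -14 - 55 = -69)
C(d) = I*√71 (C(d) = √(1/(-½) - 69) = √(-2 - 69) = √(-71) = I*√71)
(-333 + 47604)/(C(-113) - 41014) = (-333 + 47604)/(I*√71 - 41014) = 47271/(-41014 + I*√71)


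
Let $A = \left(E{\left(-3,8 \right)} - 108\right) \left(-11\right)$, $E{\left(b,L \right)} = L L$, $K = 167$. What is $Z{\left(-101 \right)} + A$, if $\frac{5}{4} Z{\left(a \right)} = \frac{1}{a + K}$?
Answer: $\frac{79862}{165} \approx 484.01$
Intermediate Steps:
$E{\left(b,L \right)} = L^{2}$
$Z{\left(a \right)} = \frac{4}{5 \left(167 + a\right)}$ ($Z{\left(a \right)} = \frac{4}{5 \left(a + 167\right)} = \frac{4}{5 \left(167 + a\right)}$)
$A = 484$ ($A = \left(8^{2} - 108\right) \left(-11\right) = \left(64 - 108\right) \left(-11\right) = \left(-44\right) \left(-11\right) = 484$)
$Z{\left(-101 \right)} + A = \frac{4}{5 \left(167 - 101\right)} + 484 = \frac{4}{5 \cdot 66} + 484 = \frac{4}{5} \cdot \frac{1}{66} + 484 = \frac{2}{165} + 484 = \frac{79862}{165}$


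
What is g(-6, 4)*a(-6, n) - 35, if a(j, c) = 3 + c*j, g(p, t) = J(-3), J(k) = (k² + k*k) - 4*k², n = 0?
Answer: -89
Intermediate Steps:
J(k) = -2*k² (J(k) = (k² + k²) - 4*k² = 2*k² - 4*k² = -2*k²)
g(p, t) = -18 (g(p, t) = -2*(-3)² = -2*9 = -18)
g(-6, 4)*a(-6, n) - 35 = -18*(3 + 0*(-6)) - 35 = -18*(3 + 0) - 35 = -18*3 - 35 = -54 - 35 = -89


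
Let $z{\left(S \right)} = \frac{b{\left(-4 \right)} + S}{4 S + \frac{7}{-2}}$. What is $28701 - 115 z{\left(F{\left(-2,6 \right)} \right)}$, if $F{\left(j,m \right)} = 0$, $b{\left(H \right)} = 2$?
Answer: $\frac{201367}{7} \approx 28767.0$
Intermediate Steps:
$z{\left(S \right)} = \frac{2 + S}{- \frac{7}{2} + 4 S}$ ($z{\left(S \right)} = \frac{2 + S}{4 S + \frac{7}{-2}} = \frac{2 + S}{4 S + 7 \left(- \frac{1}{2}\right)} = \frac{2 + S}{4 S - \frac{7}{2}} = \frac{2 + S}{- \frac{7}{2} + 4 S}$)
$28701 - 115 z{\left(F{\left(-2,6 \right)} \right)} = 28701 - 115 \frac{2 \left(2 + 0\right)}{-7 + 8 \cdot 0} = 28701 - 115 \cdot 2 \frac{1}{-7 + 0} \cdot 2 = 28701 - 115 \cdot 2 \frac{1}{-7} \cdot 2 = 28701 - 115 \cdot 2 \left(- \frac{1}{7}\right) 2 = 28701 - 115 \left(- \frac{4}{7}\right) = 28701 - - \frac{460}{7} = 28701 + \frac{460}{7} = \frac{201367}{7}$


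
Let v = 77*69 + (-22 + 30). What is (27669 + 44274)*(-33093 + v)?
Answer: -1998000996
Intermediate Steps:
v = 5321 (v = 5313 + 8 = 5321)
(27669 + 44274)*(-33093 + v) = (27669 + 44274)*(-33093 + 5321) = 71943*(-27772) = -1998000996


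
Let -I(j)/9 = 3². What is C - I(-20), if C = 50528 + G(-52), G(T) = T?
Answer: 50557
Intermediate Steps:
I(j) = -81 (I(j) = -9*3² = -9*9 = -81)
C = 50476 (C = 50528 - 52 = 50476)
C - I(-20) = 50476 - 1*(-81) = 50476 + 81 = 50557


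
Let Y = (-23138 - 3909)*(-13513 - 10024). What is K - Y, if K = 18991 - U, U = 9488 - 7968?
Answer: -636587768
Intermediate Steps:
Y = 636605239 (Y = -27047*(-23537) = 636605239)
U = 1520
K = 17471 (K = 18991 - 1*1520 = 18991 - 1520 = 17471)
K - Y = 17471 - 1*636605239 = 17471 - 636605239 = -636587768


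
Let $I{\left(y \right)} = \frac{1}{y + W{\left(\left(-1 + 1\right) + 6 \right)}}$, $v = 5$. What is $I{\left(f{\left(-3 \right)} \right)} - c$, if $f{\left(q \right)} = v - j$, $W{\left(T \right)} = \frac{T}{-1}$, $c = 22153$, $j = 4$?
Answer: $- \frac{110766}{5} \approx -22153.0$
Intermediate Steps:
$W{\left(T \right)} = - T$ ($W{\left(T \right)} = T \left(-1\right) = - T$)
$f{\left(q \right)} = 1$ ($f{\left(q \right)} = 5 - 4 = 1$)
$I{\left(y \right)} = \frac{1}{-6 + y}$ ($I{\left(y \right)} = \frac{1}{y - \left(\left(-1 + 1\right) + 6\right)} = \frac{1}{y - \left(0 + 6\right)} = \frac{1}{y - 6} = \frac{1}{-6 + y}$)
$I{\left(f{\left(-3 \right)} \right)} - c = \frac{1}{-6 + 1} - 22153 = \frac{1}{-5} - 22153 = - \frac{1}{5} - 22153 = - \frac{110766}{5}$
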